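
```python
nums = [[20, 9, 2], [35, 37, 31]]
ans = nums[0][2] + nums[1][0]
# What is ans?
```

Answer: 37

Derivation:
Trace (tracking ans):
nums = [[20, 9, 2], [35, 37, 31]]  # -> nums = [[20, 9, 2], [35, 37, 31]]
ans = nums[0][2] + nums[1][0]  # -> ans = 37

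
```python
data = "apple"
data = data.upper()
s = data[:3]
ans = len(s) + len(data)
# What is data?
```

Trace (tracking data):
data = 'apple'  # -> data = 'apple'
data = data.upper()  # -> data = 'APPLE'
s = data[:3]  # -> s = 'APP'
ans = len(s) + len(data)  # -> ans = 8

Answer: 'APPLE'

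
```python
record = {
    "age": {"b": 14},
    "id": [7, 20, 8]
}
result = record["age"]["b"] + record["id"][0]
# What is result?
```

Answer: 21

Derivation:
Trace (tracking result):
record = {'age': {'b': 14}, 'id': [7, 20, 8]}  # -> record = {'age': {'b': 14}, 'id': [7, 20, 8]}
result = record['age']['b'] + record['id'][0]  # -> result = 21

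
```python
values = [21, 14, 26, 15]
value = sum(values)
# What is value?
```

Trace (tracking value):
values = [21, 14, 26, 15]  # -> values = [21, 14, 26, 15]
value = sum(values)  # -> value = 76

Answer: 76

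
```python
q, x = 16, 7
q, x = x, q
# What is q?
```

Answer: 7

Derivation:
Trace (tracking q):
q, x = (16, 7)  # -> q = 16, x = 7
q, x = (x, q)  # -> q = 7, x = 16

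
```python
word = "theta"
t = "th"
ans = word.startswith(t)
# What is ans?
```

Trace (tracking ans):
word = 'theta'  # -> word = 'theta'
t = 'th'  # -> t = 'th'
ans = word.startswith(t)  # -> ans = True

Answer: True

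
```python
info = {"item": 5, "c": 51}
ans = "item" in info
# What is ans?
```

Answer: True

Derivation:
Trace (tracking ans):
info = {'item': 5, 'c': 51}  # -> info = {'item': 5, 'c': 51}
ans = 'item' in info  # -> ans = True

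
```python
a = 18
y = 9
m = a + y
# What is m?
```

Answer: 27

Derivation:
Trace (tracking m):
a = 18  # -> a = 18
y = 9  # -> y = 9
m = a + y  # -> m = 27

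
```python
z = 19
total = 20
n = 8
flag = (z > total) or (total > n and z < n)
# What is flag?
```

Trace (tracking flag):
z = 19  # -> z = 19
total = 20  # -> total = 20
n = 8  # -> n = 8
flag = z > total or (total > n and z < n)  # -> flag = False

Answer: False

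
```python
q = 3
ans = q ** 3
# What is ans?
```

Trace (tracking ans):
q = 3  # -> q = 3
ans = q ** 3  # -> ans = 27

Answer: 27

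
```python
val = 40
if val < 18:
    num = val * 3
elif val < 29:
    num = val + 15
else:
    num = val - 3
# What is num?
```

Answer: 37

Derivation:
Trace (tracking num):
val = 40  # -> val = 40
if val < 18:  # condition is False
elif val < 29:  # condition is False
else:
    num = val - 3  # -> num = 37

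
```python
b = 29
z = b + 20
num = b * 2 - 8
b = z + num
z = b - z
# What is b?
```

Trace (tracking b):
b = 29  # -> b = 29
z = b + 20  # -> z = 49
num = b * 2 - 8  # -> num = 50
b = z + num  # -> b = 99
z = b - z  # -> z = 50

Answer: 99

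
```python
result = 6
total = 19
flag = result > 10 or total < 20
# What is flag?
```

Trace (tracking flag):
result = 6  # -> result = 6
total = 19  # -> total = 19
flag = result > 10 or total < 20  # -> flag = True

Answer: True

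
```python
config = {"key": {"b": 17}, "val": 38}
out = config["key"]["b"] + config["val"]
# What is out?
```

Answer: 55

Derivation:
Trace (tracking out):
config = {'key': {'b': 17}, 'val': 38}  # -> config = {'key': {'b': 17}, 'val': 38}
out = config['key']['b'] + config['val']  # -> out = 55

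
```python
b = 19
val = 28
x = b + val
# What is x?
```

Answer: 47

Derivation:
Trace (tracking x):
b = 19  # -> b = 19
val = 28  # -> val = 28
x = b + val  # -> x = 47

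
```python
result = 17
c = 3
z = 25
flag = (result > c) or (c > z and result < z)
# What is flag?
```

Answer: True

Derivation:
Trace (tracking flag):
result = 17  # -> result = 17
c = 3  # -> c = 3
z = 25  # -> z = 25
flag = result > c or (c > z and result < z)  # -> flag = True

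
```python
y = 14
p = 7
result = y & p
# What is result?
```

Answer: 6

Derivation:
Trace (tracking result):
y = 14  # -> y = 14
p = 7  # -> p = 7
result = y & p  # -> result = 6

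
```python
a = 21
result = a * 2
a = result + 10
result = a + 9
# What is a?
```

Answer: 52

Derivation:
Trace (tracking a):
a = 21  # -> a = 21
result = a * 2  # -> result = 42
a = result + 10  # -> a = 52
result = a + 9  # -> result = 61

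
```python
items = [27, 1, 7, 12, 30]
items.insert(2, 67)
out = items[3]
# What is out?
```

Answer: 7

Derivation:
Trace (tracking out):
items = [27, 1, 7, 12, 30]  # -> items = [27, 1, 7, 12, 30]
items.insert(2, 67)  # -> items = [27, 1, 67, 7, 12, 30]
out = items[3]  # -> out = 7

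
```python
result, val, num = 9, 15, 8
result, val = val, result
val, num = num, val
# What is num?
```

Answer: 9

Derivation:
Trace (tracking num):
result, val, num = (9, 15, 8)  # -> result = 9, val = 15, num = 8
result, val = (val, result)  # -> result = 15, val = 9
val, num = (num, val)  # -> val = 8, num = 9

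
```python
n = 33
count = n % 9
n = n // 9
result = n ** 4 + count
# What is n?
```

Answer: 3

Derivation:
Trace (tracking n):
n = 33  # -> n = 33
count = n % 9  # -> count = 6
n = n // 9  # -> n = 3
result = n ** 4 + count  # -> result = 87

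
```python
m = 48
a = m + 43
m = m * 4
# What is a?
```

Answer: 91

Derivation:
Trace (tracking a):
m = 48  # -> m = 48
a = m + 43  # -> a = 91
m = m * 4  # -> m = 192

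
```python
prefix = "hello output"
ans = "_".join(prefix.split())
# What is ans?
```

Answer: 'hello_output'

Derivation:
Trace (tracking ans):
prefix = 'hello output'  # -> prefix = 'hello output'
ans = '_'.join(prefix.split())  # -> ans = 'hello_output'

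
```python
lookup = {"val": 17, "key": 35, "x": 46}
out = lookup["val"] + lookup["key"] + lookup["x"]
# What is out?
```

Answer: 98

Derivation:
Trace (tracking out):
lookup = {'val': 17, 'key': 35, 'x': 46}  # -> lookup = {'val': 17, 'key': 35, 'x': 46}
out = lookup['val'] + lookup['key'] + lookup['x']  # -> out = 98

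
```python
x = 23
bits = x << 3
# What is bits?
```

Answer: 184

Derivation:
Trace (tracking bits):
x = 23  # -> x = 23
bits = x << 3  # -> bits = 184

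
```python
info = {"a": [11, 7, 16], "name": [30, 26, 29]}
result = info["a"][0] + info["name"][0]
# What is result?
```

Answer: 41

Derivation:
Trace (tracking result):
info = {'a': [11, 7, 16], 'name': [30, 26, 29]}  # -> info = {'a': [11, 7, 16], 'name': [30, 26, 29]}
result = info['a'][0] + info['name'][0]  # -> result = 41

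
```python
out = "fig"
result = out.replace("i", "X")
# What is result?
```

Trace (tracking result):
out = 'fig'  # -> out = 'fig'
result = out.replace('i', 'X')  # -> result = 'fXg'

Answer: 'fXg'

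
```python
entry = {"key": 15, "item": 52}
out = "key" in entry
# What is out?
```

Answer: True

Derivation:
Trace (tracking out):
entry = {'key': 15, 'item': 52}  # -> entry = {'key': 15, 'item': 52}
out = 'key' in entry  # -> out = True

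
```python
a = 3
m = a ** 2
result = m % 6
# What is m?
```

Answer: 9

Derivation:
Trace (tracking m):
a = 3  # -> a = 3
m = a ** 2  # -> m = 9
result = m % 6  # -> result = 3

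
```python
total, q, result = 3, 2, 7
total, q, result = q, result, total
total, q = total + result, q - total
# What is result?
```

Answer: 3

Derivation:
Trace (tracking result):
total, q, result = (3, 2, 7)  # -> total = 3, q = 2, result = 7
total, q, result = (q, result, total)  # -> total = 2, q = 7, result = 3
total, q = (total + result, q - total)  # -> total = 5, q = 5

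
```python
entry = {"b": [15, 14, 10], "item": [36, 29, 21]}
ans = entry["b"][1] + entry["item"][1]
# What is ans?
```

Answer: 43

Derivation:
Trace (tracking ans):
entry = {'b': [15, 14, 10], 'item': [36, 29, 21]}  # -> entry = {'b': [15, 14, 10], 'item': [36, 29, 21]}
ans = entry['b'][1] + entry['item'][1]  # -> ans = 43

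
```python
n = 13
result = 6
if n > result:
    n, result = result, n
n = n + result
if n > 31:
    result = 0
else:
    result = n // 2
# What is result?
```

Answer: 9

Derivation:
Trace (tracking result):
n = 13  # -> n = 13
result = 6  # -> result = 6
if n > result:  # condition is True
    n, result = (result, n)  # -> n = 6, result = 13
n = n + result  # -> n = 19
if n > 31:  # condition is False
else:
    result = n // 2  # -> result = 9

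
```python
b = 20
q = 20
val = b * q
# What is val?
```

Trace (tracking val):
b = 20  # -> b = 20
q = 20  # -> q = 20
val = b * q  # -> val = 400

Answer: 400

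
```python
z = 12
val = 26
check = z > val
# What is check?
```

Trace (tracking check):
z = 12  # -> z = 12
val = 26  # -> val = 26
check = z > val  # -> check = False

Answer: False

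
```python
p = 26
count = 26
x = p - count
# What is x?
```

Answer: 0

Derivation:
Trace (tracking x):
p = 26  # -> p = 26
count = 26  # -> count = 26
x = p - count  # -> x = 0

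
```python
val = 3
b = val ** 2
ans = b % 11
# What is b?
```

Trace (tracking b):
val = 3  # -> val = 3
b = val ** 2  # -> b = 9
ans = b % 11  # -> ans = 9

Answer: 9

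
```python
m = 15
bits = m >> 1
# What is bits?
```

Trace (tracking bits):
m = 15  # -> m = 15
bits = m >> 1  # -> bits = 7

Answer: 7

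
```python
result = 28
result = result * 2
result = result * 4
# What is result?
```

Trace (tracking result):
result = 28  # -> result = 28
result = result * 2  # -> result = 56
result = result * 4  # -> result = 224

Answer: 224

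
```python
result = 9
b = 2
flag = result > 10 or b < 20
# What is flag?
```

Answer: True

Derivation:
Trace (tracking flag):
result = 9  # -> result = 9
b = 2  # -> b = 2
flag = result > 10 or b < 20  # -> flag = True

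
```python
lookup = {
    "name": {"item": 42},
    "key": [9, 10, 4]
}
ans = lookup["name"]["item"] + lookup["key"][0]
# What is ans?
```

Answer: 51

Derivation:
Trace (tracking ans):
lookup = {'name': {'item': 42}, 'key': [9, 10, 4]}  # -> lookup = {'name': {'item': 42}, 'key': [9, 10, 4]}
ans = lookup['name']['item'] + lookup['key'][0]  # -> ans = 51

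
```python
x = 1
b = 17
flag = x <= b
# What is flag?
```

Trace (tracking flag):
x = 1  # -> x = 1
b = 17  # -> b = 17
flag = x <= b  # -> flag = True

Answer: True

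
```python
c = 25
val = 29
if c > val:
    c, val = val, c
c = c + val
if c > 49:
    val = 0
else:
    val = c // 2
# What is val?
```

Trace (tracking val):
c = 25  # -> c = 25
val = 29  # -> val = 29
if c > val:  # condition is False
c = c + val  # -> c = 54
if c > 49:  # condition is True
    val = 0  # -> val = 0

Answer: 0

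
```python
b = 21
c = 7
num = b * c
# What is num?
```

Trace (tracking num):
b = 21  # -> b = 21
c = 7  # -> c = 7
num = b * c  # -> num = 147

Answer: 147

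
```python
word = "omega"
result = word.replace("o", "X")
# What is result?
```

Trace (tracking result):
word = 'omega'  # -> word = 'omega'
result = word.replace('o', 'X')  # -> result = 'Xmega'

Answer: 'Xmega'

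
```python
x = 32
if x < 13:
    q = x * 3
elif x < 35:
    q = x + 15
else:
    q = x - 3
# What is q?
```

Answer: 47

Derivation:
Trace (tracking q):
x = 32  # -> x = 32
if x < 13:  # condition is False
elif x < 35:  # condition is True
    q = x + 15  # -> q = 47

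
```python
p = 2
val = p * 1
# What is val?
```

Answer: 2

Derivation:
Trace (tracking val):
p = 2  # -> p = 2
val = p * 1  # -> val = 2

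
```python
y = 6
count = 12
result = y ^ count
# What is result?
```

Answer: 10

Derivation:
Trace (tracking result):
y = 6  # -> y = 6
count = 12  # -> count = 12
result = y ^ count  # -> result = 10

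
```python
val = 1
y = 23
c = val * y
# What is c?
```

Answer: 23

Derivation:
Trace (tracking c):
val = 1  # -> val = 1
y = 23  # -> y = 23
c = val * y  # -> c = 23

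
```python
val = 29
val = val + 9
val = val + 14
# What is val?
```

Answer: 52

Derivation:
Trace (tracking val):
val = 29  # -> val = 29
val = val + 9  # -> val = 38
val = val + 14  # -> val = 52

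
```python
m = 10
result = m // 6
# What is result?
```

Answer: 1

Derivation:
Trace (tracking result):
m = 10  # -> m = 10
result = m // 6  # -> result = 1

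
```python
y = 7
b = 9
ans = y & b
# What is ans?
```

Trace (tracking ans):
y = 7  # -> y = 7
b = 9  # -> b = 9
ans = y & b  # -> ans = 1

Answer: 1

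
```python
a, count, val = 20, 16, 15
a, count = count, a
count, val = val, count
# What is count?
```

Trace (tracking count):
a, count, val = (20, 16, 15)  # -> a = 20, count = 16, val = 15
a, count = (count, a)  # -> a = 16, count = 20
count, val = (val, count)  # -> count = 15, val = 20

Answer: 15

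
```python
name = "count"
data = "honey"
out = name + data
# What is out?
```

Answer: 'counthoney'

Derivation:
Trace (tracking out):
name = 'count'  # -> name = 'count'
data = 'honey'  # -> data = 'honey'
out = name + data  # -> out = 'counthoney'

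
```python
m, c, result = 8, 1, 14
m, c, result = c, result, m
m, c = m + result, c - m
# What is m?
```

Trace (tracking m):
m, c, result = (8, 1, 14)  # -> m = 8, c = 1, result = 14
m, c, result = (c, result, m)  # -> m = 1, c = 14, result = 8
m, c = (m + result, c - m)  # -> m = 9, c = 13

Answer: 9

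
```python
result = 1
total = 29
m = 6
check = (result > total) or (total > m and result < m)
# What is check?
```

Answer: True

Derivation:
Trace (tracking check):
result = 1  # -> result = 1
total = 29  # -> total = 29
m = 6  # -> m = 6
check = result > total or (total > m and result < m)  # -> check = True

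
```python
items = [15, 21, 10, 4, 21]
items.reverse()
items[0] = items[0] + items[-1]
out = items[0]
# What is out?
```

Answer: 36

Derivation:
Trace (tracking out):
items = [15, 21, 10, 4, 21]  # -> items = [15, 21, 10, 4, 21]
items.reverse()  # -> items = [21, 4, 10, 21, 15]
items[0] = items[0] + items[-1]  # -> items = [36, 4, 10, 21, 15]
out = items[0]  # -> out = 36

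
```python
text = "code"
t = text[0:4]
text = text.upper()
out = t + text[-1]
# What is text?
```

Answer: 'CODE'

Derivation:
Trace (tracking text):
text = 'code'  # -> text = 'code'
t = text[0:4]  # -> t = 'code'
text = text.upper()  # -> text = 'CODE'
out = t + text[-1]  # -> out = 'codeE'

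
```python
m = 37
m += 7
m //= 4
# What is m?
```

Trace (tracking m):
m = 37  # -> m = 37
m += 7  # -> m = 44
m //= 4  # -> m = 11

Answer: 11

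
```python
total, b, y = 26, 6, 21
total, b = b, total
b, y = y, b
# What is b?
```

Answer: 21

Derivation:
Trace (tracking b):
total, b, y = (26, 6, 21)  # -> total = 26, b = 6, y = 21
total, b = (b, total)  # -> total = 6, b = 26
b, y = (y, b)  # -> b = 21, y = 26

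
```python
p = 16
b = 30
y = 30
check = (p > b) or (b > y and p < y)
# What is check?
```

Answer: False

Derivation:
Trace (tracking check):
p = 16  # -> p = 16
b = 30  # -> b = 30
y = 30  # -> y = 30
check = p > b or (b > y and p < y)  # -> check = False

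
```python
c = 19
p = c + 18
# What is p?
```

Trace (tracking p):
c = 19  # -> c = 19
p = c + 18  # -> p = 37

Answer: 37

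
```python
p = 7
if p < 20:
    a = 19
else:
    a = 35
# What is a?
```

Trace (tracking a):
p = 7  # -> p = 7
if p < 20:  # condition is True
    a = 19  # -> a = 19

Answer: 19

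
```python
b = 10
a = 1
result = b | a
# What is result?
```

Trace (tracking result):
b = 10  # -> b = 10
a = 1  # -> a = 1
result = b | a  # -> result = 11

Answer: 11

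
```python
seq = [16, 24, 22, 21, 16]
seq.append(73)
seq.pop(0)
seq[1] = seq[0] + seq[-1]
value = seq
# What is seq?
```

Trace (tracking seq):
seq = [16, 24, 22, 21, 16]  # -> seq = [16, 24, 22, 21, 16]
seq.append(73)  # -> seq = [16, 24, 22, 21, 16, 73]
seq.pop(0)  # -> seq = [24, 22, 21, 16, 73]
seq[1] = seq[0] + seq[-1]  # -> seq = [24, 97, 21, 16, 73]
value = seq  # -> value = [24, 97, 21, 16, 73]

Answer: [24, 97, 21, 16, 73]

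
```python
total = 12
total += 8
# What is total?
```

Answer: 20

Derivation:
Trace (tracking total):
total = 12  # -> total = 12
total += 8  # -> total = 20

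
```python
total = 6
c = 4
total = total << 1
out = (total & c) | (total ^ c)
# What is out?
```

Answer: 12

Derivation:
Trace (tracking out):
total = 6  # -> total = 6
c = 4  # -> c = 4
total = total << 1  # -> total = 12
out = total & c | total ^ c  # -> out = 12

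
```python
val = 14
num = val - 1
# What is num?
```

Trace (tracking num):
val = 14  # -> val = 14
num = val - 1  # -> num = 13

Answer: 13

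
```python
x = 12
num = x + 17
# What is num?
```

Trace (tracking num):
x = 12  # -> x = 12
num = x + 17  # -> num = 29

Answer: 29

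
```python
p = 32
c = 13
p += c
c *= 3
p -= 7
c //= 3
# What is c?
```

Trace (tracking c):
p = 32  # -> p = 32
c = 13  # -> c = 13
p += c  # -> p = 45
c *= 3  # -> c = 39
p -= 7  # -> p = 38
c //= 3  # -> c = 13

Answer: 13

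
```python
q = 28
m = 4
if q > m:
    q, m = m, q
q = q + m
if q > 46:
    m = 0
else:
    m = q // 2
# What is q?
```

Answer: 32

Derivation:
Trace (tracking q):
q = 28  # -> q = 28
m = 4  # -> m = 4
if q > m:  # condition is True
    q, m = (m, q)  # -> q = 4, m = 28
q = q + m  # -> q = 32
if q > 46:  # condition is False
else:
    m = q // 2  # -> m = 16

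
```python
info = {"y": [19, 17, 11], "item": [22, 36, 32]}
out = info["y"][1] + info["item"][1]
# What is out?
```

Trace (tracking out):
info = {'y': [19, 17, 11], 'item': [22, 36, 32]}  # -> info = {'y': [19, 17, 11], 'item': [22, 36, 32]}
out = info['y'][1] + info['item'][1]  # -> out = 53

Answer: 53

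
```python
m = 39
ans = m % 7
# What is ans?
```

Trace (tracking ans):
m = 39  # -> m = 39
ans = m % 7  # -> ans = 4

Answer: 4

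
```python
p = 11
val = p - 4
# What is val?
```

Trace (tracking val):
p = 11  # -> p = 11
val = p - 4  # -> val = 7

Answer: 7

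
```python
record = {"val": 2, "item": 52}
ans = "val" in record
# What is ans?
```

Trace (tracking ans):
record = {'val': 2, 'item': 52}  # -> record = {'val': 2, 'item': 52}
ans = 'val' in record  # -> ans = True

Answer: True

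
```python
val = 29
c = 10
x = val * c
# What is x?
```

Trace (tracking x):
val = 29  # -> val = 29
c = 10  # -> c = 10
x = val * c  # -> x = 290

Answer: 290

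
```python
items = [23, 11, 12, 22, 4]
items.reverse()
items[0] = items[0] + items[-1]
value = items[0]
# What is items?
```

Trace (tracking items):
items = [23, 11, 12, 22, 4]  # -> items = [23, 11, 12, 22, 4]
items.reverse()  # -> items = [4, 22, 12, 11, 23]
items[0] = items[0] + items[-1]  # -> items = [27, 22, 12, 11, 23]
value = items[0]  # -> value = 27

Answer: [27, 22, 12, 11, 23]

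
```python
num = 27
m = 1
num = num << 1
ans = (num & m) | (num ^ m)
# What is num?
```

Trace (tracking num):
num = 27  # -> num = 27
m = 1  # -> m = 1
num = num << 1  # -> num = 54
ans = num & m | num ^ m  # -> ans = 55

Answer: 54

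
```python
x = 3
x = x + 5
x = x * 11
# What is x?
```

Trace (tracking x):
x = 3  # -> x = 3
x = x + 5  # -> x = 8
x = x * 11  # -> x = 88

Answer: 88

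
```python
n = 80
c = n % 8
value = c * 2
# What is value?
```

Trace (tracking value):
n = 80  # -> n = 80
c = n % 8  # -> c = 0
value = c * 2  # -> value = 0

Answer: 0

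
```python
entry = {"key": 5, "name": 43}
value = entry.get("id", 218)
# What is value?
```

Trace (tracking value):
entry = {'key': 5, 'name': 43}  # -> entry = {'key': 5, 'name': 43}
value = entry.get('id', 218)  # -> value = 218

Answer: 218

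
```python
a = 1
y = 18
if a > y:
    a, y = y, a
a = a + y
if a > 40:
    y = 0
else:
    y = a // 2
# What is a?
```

Answer: 19

Derivation:
Trace (tracking a):
a = 1  # -> a = 1
y = 18  # -> y = 18
if a > y:  # condition is False
a = a + y  # -> a = 19
if a > 40:  # condition is False
else:
    y = a // 2  # -> y = 9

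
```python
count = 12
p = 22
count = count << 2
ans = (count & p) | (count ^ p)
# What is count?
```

Answer: 48

Derivation:
Trace (tracking count):
count = 12  # -> count = 12
p = 22  # -> p = 22
count = count << 2  # -> count = 48
ans = count & p | count ^ p  # -> ans = 54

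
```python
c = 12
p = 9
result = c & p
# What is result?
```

Answer: 8

Derivation:
Trace (tracking result):
c = 12  # -> c = 12
p = 9  # -> p = 9
result = c & p  # -> result = 8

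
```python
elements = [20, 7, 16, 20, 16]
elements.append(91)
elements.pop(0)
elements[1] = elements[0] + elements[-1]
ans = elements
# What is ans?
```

Answer: [7, 98, 20, 16, 91]

Derivation:
Trace (tracking ans):
elements = [20, 7, 16, 20, 16]  # -> elements = [20, 7, 16, 20, 16]
elements.append(91)  # -> elements = [20, 7, 16, 20, 16, 91]
elements.pop(0)  # -> elements = [7, 16, 20, 16, 91]
elements[1] = elements[0] + elements[-1]  # -> elements = [7, 98, 20, 16, 91]
ans = elements  # -> ans = [7, 98, 20, 16, 91]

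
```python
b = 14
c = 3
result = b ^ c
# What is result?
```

Trace (tracking result):
b = 14  # -> b = 14
c = 3  # -> c = 3
result = b ^ c  # -> result = 13

Answer: 13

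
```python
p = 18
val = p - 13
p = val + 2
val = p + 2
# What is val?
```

Answer: 9

Derivation:
Trace (tracking val):
p = 18  # -> p = 18
val = p - 13  # -> val = 5
p = val + 2  # -> p = 7
val = p + 2  # -> val = 9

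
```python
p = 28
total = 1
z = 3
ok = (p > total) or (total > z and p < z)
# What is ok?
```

Trace (tracking ok):
p = 28  # -> p = 28
total = 1  # -> total = 1
z = 3  # -> z = 3
ok = p > total or (total > z and p < z)  # -> ok = True

Answer: True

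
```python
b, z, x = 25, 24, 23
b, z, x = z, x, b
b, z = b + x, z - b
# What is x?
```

Trace (tracking x):
b, z, x = (25, 24, 23)  # -> b = 25, z = 24, x = 23
b, z, x = (z, x, b)  # -> b = 24, z = 23, x = 25
b, z = (b + x, z - b)  # -> b = 49, z = -1

Answer: 25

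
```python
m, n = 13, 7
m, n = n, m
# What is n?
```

Trace (tracking n):
m, n = (13, 7)  # -> m = 13, n = 7
m, n = (n, m)  # -> m = 7, n = 13

Answer: 13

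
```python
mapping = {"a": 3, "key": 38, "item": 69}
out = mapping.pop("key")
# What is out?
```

Trace (tracking out):
mapping = {'a': 3, 'key': 38, 'item': 69}  # -> mapping = {'a': 3, 'key': 38, 'item': 69}
out = mapping.pop('key')  # -> out = 38

Answer: 38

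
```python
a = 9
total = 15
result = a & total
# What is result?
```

Trace (tracking result):
a = 9  # -> a = 9
total = 15  # -> total = 15
result = a & total  # -> result = 9

Answer: 9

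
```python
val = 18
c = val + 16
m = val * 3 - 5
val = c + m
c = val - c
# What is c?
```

Answer: 49

Derivation:
Trace (tracking c):
val = 18  # -> val = 18
c = val + 16  # -> c = 34
m = val * 3 - 5  # -> m = 49
val = c + m  # -> val = 83
c = val - c  # -> c = 49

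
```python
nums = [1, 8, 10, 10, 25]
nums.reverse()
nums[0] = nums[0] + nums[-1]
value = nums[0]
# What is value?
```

Answer: 26

Derivation:
Trace (tracking value):
nums = [1, 8, 10, 10, 25]  # -> nums = [1, 8, 10, 10, 25]
nums.reverse()  # -> nums = [25, 10, 10, 8, 1]
nums[0] = nums[0] + nums[-1]  # -> nums = [26, 10, 10, 8, 1]
value = nums[0]  # -> value = 26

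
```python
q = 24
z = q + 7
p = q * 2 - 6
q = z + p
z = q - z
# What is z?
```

Trace (tracking z):
q = 24  # -> q = 24
z = q + 7  # -> z = 31
p = q * 2 - 6  # -> p = 42
q = z + p  # -> q = 73
z = q - z  # -> z = 42

Answer: 42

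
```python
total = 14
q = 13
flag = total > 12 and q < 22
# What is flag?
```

Answer: True

Derivation:
Trace (tracking flag):
total = 14  # -> total = 14
q = 13  # -> q = 13
flag = total > 12 and q < 22  # -> flag = True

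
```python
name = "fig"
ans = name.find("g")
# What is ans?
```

Trace (tracking ans):
name = 'fig'  # -> name = 'fig'
ans = name.find('g')  # -> ans = 2

Answer: 2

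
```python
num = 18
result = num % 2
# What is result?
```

Answer: 0

Derivation:
Trace (tracking result):
num = 18  # -> num = 18
result = num % 2  # -> result = 0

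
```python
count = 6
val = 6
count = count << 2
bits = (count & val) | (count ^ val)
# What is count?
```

Trace (tracking count):
count = 6  # -> count = 6
val = 6  # -> val = 6
count = count << 2  # -> count = 24
bits = count & val | count ^ val  # -> bits = 30

Answer: 24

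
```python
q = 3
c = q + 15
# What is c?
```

Trace (tracking c):
q = 3  # -> q = 3
c = q + 15  # -> c = 18

Answer: 18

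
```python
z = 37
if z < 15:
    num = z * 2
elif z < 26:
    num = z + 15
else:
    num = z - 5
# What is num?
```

Trace (tracking num):
z = 37  # -> z = 37
if z < 15:  # condition is False
elif z < 26:  # condition is False
else:
    num = z - 5  # -> num = 32

Answer: 32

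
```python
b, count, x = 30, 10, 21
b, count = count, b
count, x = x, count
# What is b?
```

Trace (tracking b):
b, count, x = (30, 10, 21)  # -> b = 30, count = 10, x = 21
b, count = (count, b)  # -> b = 10, count = 30
count, x = (x, count)  # -> count = 21, x = 30

Answer: 10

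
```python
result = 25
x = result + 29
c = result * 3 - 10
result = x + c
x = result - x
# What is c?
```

Trace (tracking c):
result = 25  # -> result = 25
x = result + 29  # -> x = 54
c = result * 3 - 10  # -> c = 65
result = x + c  # -> result = 119
x = result - x  # -> x = 65

Answer: 65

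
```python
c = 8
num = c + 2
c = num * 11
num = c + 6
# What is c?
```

Answer: 110

Derivation:
Trace (tracking c):
c = 8  # -> c = 8
num = c + 2  # -> num = 10
c = num * 11  # -> c = 110
num = c + 6  # -> num = 116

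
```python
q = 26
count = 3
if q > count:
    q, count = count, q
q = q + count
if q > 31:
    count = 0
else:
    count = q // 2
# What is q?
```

Answer: 29

Derivation:
Trace (tracking q):
q = 26  # -> q = 26
count = 3  # -> count = 3
if q > count:  # condition is True
    q, count = (count, q)  # -> q = 3, count = 26
q = q + count  # -> q = 29
if q > 31:  # condition is False
else:
    count = q // 2  # -> count = 14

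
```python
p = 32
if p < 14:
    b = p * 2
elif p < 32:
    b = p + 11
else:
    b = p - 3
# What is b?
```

Trace (tracking b):
p = 32  # -> p = 32
if p < 14:  # condition is False
elif p < 32:  # condition is False
else:
    b = p - 3  # -> b = 29

Answer: 29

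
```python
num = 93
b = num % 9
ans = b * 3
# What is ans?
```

Trace (tracking ans):
num = 93  # -> num = 93
b = num % 9  # -> b = 3
ans = b * 3  # -> ans = 9

Answer: 9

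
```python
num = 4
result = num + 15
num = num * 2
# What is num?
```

Answer: 8

Derivation:
Trace (tracking num):
num = 4  # -> num = 4
result = num + 15  # -> result = 19
num = num * 2  # -> num = 8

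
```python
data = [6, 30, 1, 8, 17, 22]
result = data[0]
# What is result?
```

Answer: 6

Derivation:
Trace (tracking result):
data = [6, 30, 1, 8, 17, 22]  # -> data = [6, 30, 1, 8, 17, 22]
result = data[0]  # -> result = 6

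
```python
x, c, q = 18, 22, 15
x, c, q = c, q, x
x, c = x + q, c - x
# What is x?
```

Answer: 40

Derivation:
Trace (tracking x):
x, c, q = (18, 22, 15)  # -> x = 18, c = 22, q = 15
x, c, q = (c, q, x)  # -> x = 22, c = 15, q = 18
x, c = (x + q, c - x)  # -> x = 40, c = -7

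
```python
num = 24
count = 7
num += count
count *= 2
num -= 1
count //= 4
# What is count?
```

Trace (tracking count):
num = 24  # -> num = 24
count = 7  # -> count = 7
num += count  # -> num = 31
count *= 2  # -> count = 14
num -= 1  # -> num = 30
count //= 4  # -> count = 3

Answer: 3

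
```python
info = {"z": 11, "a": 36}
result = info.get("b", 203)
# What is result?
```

Answer: 203

Derivation:
Trace (tracking result):
info = {'z': 11, 'a': 36}  # -> info = {'z': 11, 'a': 36}
result = info.get('b', 203)  # -> result = 203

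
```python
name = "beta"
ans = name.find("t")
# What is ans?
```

Answer: 2

Derivation:
Trace (tracking ans):
name = 'beta'  # -> name = 'beta'
ans = name.find('t')  # -> ans = 2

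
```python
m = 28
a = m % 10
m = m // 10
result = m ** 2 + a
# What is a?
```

Trace (tracking a):
m = 28  # -> m = 28
a = m % 10  # -> a = 8
m = m // 10  # -> m = 2
result = m ** 2 + a  # -> result = 12

Answer: 8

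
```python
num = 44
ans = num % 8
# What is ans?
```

Answer: 4

Derivation:
Trace (tracking ans):
num = 44  # -> num = 44
ans = num % 8  # -> ans = 4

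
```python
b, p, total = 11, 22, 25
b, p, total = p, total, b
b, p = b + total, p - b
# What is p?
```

Answer: 3

Derivation:
Trace (tracking p):
b, p, total = (11, 22, 25)  # -> b = 11, p = 22, total = 25
b, p, total = (p, total, b)  # -> b = 22, p = 25, total = 11
b, p = (b + total, p - b)  # -> b = 33, p = 3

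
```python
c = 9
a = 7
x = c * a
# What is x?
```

Trace (tracking x):
c = 9  # -> c = 9
a = 7  # -> a = 7
x = c * a  # -> x = 63

Answer: 63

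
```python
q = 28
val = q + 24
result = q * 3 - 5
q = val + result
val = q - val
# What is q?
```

Trace (tracking q):
q = 28  # -> q = 28
val = q + 24  # -> val = 52
result = q * 3 - 5  # -> result = 79
q = val + result  # -> q = 131
val = q - val  # -> val = 79

Answer: 131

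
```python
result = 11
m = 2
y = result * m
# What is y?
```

Answer: 22

Derivation:
Trace (tracking y):
result = 11  # -> result = 11
m = 2  # -> m = 2
y = result * m  # -> y = 22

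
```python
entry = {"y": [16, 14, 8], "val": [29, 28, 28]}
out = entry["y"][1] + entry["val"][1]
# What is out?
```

Answer: 42

Derivation:
Trace (tracking out):
entry = {'y': [16, 14, 8], 'val': [29, 28, 28]}  # -> entry = {'y': [16, 14, 8], 'val': [29, 28, 28]}
out = entry['y'][1] + entry['val'][1]  # -> out = 42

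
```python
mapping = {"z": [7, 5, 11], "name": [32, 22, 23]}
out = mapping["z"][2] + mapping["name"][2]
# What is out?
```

Answer: 34

Derivation:
Trace (tracking out):
mapping = {'z': [7, 5, 11], 'name': [32, 22, 23]}  # -> mapping = {'z': [7, 5, 11], 'name': [32, 22, 23]}
out = mapping['z'][2] + mapping['name'][2]  # -> out = 34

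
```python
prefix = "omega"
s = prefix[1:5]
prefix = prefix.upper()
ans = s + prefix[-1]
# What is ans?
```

Trace (tracking ans):
prefix = 'omega'  # -> prefix = 'omega'
s = prefix[1:5]  # -> s = 'mega'
prefix = prefix.upper()  # -> prefix = 'OMEGA'
ans = s + prefix[-1]  # -> ans = 'megaA'

Answer: 'megaA'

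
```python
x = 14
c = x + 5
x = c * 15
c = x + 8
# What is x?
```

Trace (tracking x):
x = 14  # -> x = 14
c = x + 5  # -> c = 19
x = c * 15  # -> x = 285
c = x + 8  # -> c = 293

Answer: 285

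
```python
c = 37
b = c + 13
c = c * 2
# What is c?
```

Answer: 74

Derivation:
Trace (tracking c):
c = 37  # -> c = 37
b = c + 13  # -> b = 50
c = c * 2  # -> c = 74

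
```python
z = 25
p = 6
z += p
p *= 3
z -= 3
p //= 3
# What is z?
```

Trace (tracking z):
z = 25  # -> z = 25
p = 6  # -> p = 6
z += p  # -> z = 31
p *= 3  # -> p = 18
z -= 3  # -> z = 28
p //= 3  # -> p = 6

Answer: 28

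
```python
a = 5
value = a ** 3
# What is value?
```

Answer: 125

Derivation:
Trace (tracking value):
a = 5  # -> a = 5
value = a ** 3  # -> value = 125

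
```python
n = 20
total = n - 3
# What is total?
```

Trace (tracking total):
n = 20  # -> n = 20
total = n - 3  # -> total = 17

Answer: 17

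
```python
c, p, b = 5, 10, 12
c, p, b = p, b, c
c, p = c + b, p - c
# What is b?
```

Trace (tracking b):
c, p, b = (5, 10, 12)  # -> c = 5, p = 10, b = 12
c, p, b = (p, b, c)  # -> c = 10, p = 12, b = 5
c, p = (c + b, p - c)  # -> c = 15, p = 2

Answer: 5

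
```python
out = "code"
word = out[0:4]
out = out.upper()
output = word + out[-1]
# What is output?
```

Answer: 'codeE'

Derivation:
Trace (tracking output):
out = 'code'  # -> out = 'code'
word = out[0:4]  # -> word = 'code'
out = out.upper()  # -> out = 'CODE'
output = word + out[-1]  # -> output = 'codeE'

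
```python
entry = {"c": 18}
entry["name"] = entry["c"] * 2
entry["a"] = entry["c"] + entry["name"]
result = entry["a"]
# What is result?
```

Trace (tracking result):
entry = {'c': 18}  # -> entry = {'c': 18}
entry['name'] = entry['c'] * 2  # -> entry = {'c': 18, 'name': 36}
entry['a'] = entry['c'] + entry['name']  # -> entry = {'c': 18, 'name': 36, 'a': 54}
result = entry['a']  # -> result = 54

Answer: 54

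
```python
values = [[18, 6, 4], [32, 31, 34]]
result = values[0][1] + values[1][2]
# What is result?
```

Answer: 40

Derivation:
Trace (tracking result):
values = [[18, 6, 4], [32, 31, 34]]  # -> values = [[18, 6, 4], [32, 31, 34]]
result = values[0][1] + values[1][2]  # -> result = 40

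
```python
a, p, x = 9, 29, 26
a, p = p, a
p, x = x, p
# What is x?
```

Trace (tracking x):
a, p, x = (9, 29, 26)  # -> a = 9, p = 29, x = 26
a, p = (p, a)  # -> a = 29, p = 9
p, x = (x, p)  # -> p = 26, x = 9

Answer: 9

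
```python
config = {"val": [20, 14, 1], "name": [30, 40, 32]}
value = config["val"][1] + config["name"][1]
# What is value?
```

Trace (tracking value):
config = {'val': [20, 14, 1], 'name': [30, 40, 32]}  # -> config = {'val': [20, 14, 1], 'name': [30, 40, 32]}
value = config['val'][1] + config['name'][1]  # -> value = 54

Answer: 54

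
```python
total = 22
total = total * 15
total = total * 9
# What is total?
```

Trace (tracking total):
total = 22  # -> total = 22
total = total * 15  # -> total = 330
total = total * 9  # -> total = 2970

Answer: 2970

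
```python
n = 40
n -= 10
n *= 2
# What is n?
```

Answer: 60

Derivation:
Trace (tracking n):
n = 40  # -> n = 40
n -= 10  # -> n = 30
n *= 2  # -> n = 60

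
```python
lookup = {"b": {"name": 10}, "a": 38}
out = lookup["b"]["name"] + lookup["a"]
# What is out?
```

Trace (tracking out):
lookup = {'b': {'name': 10}, 'a': 38}  # -> lookup = {'b': {'name': 10}, 'a': 38}
out = lookup['b']['name'] + lookup['a']  # -> out = 48

Answer: 48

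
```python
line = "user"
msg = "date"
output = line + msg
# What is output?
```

Trace (tracking output):
line = 'user'  # -> line = 'user'
msg = 'date'  # -> msg = 'date'
output = line + msg  # -> output = 'userdate'

Answer: 'userdate'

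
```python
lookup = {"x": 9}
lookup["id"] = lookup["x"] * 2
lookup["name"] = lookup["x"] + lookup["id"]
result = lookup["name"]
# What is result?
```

Trace (tracking result):
lookup = {'x': 9}  # -> lookup = {'x': 9}
lookup['id'] = lookup['x'] * 2  # -> lookup = {'x': 9, 'id': 18}
lookup['name'] = lookup['x'] + lookup['id']  # -> lookup = {'x': 9, 'id': 18, 'name': 27}
result = lookup['name']  # -> result = 27

Answer: 27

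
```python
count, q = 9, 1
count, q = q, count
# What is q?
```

Trace (tracking q):
count, q = (9, 1)  # -> count = 9, q = 1
count, q = (q, count)  # -> count = 1, q = 9

Answer: 9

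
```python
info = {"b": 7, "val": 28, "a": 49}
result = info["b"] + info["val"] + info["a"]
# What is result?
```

Answer: 84

Derivation:
Trace (tracking result):
info = {'b': 7, 'val': 28, 'a': 49}  # -> info = {'b': 7, 'val': 28, 'a': 49}
result = info['b'] + info['val'] + info['a']  # -> result = 84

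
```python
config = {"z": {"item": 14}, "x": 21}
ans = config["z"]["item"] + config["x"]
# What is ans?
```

Answer: 35

Derivation:
Trace (tracking ans):
config = {'z': {'item': 14}, 'x': 21}  # -> config = {'z': {'item': 14}, 'x': 21}
ans = config['z']['item'] + config['x']  # -> ans = 35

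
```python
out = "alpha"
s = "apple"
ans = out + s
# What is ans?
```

Trace (tracking ans):
out = 'alpha'  # -> out = 'alpha'
s = 'apple'  # -> s = 'apple'
ans = out + s  # -> ans = 'alphaapple'

Answer: 'alphaapple'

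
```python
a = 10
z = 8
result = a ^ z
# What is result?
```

Answer: 2

Derivation:
Trace (tracking result):
a = 10  # -> a = 10
z = 8  # -> z = 8
result = a ^ z  # -> result = 2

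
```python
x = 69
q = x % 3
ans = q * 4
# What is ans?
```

Trace (tracking ans):
x = 69  # -> x = 69
q = x % 3  # -> q = 0
ans = q * 4  # -> ans = 0

Answer: 0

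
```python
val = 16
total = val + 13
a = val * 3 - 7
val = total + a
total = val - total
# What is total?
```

Answer: 41

Derivation:
Trace (tracking total):
val = 16  # -> val = 16
total = val + 13  # -> total = 29
a = val * 3 - 7  # -> a = 41
val = total + a  # -> val = 70
total = val - total  # -> total = 41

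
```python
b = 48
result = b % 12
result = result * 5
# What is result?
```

Trace (tracking result):
b = 48  # -> b = 48
result = b % 12  # -> result = 0
result = result * 5  # -> result = 0

Answer: 0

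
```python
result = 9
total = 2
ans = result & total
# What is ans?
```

Trace (tracking ans):
result = 9  # -> result = 9
total = 2  # -> total = 2
ans = result & total  # -> ans = 0

Answer: 0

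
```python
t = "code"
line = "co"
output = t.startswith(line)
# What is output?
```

Trace (tracking output):
t = 'code'  # -> t = 'code'
line = 'co'  # -> line = 'co'
output = t.startswith(line)  # -> output = True

Answer: True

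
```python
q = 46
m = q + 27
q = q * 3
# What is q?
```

Trace (tracking q):
q = 46  # -> q = 46
m = q + 27  # -> m = 73
q = q * 3  # -> q = 138

Answer: 138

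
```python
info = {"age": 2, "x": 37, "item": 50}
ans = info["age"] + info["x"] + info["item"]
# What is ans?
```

Answer: 89

Derivation:
Trace (tracking ans):
info = {'age': 2, 'x': 37, 'item': 50}  # -> info = {'age': 2, 'x': 37, 'item': 50}
ans = info['age'] + info['x'] + info['item']  # -> ans = 89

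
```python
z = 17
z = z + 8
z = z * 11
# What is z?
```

Trace (tracking z):
z = 17  # -> z = 17
z = z + 8  # -> z = 25
z = z * 11  # -> z = 275

Answer: 275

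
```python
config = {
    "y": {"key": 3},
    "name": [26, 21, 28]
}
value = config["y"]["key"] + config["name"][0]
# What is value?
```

Trace (tracking value):
config = {'y': {'key': 3}, 'name': [26, 21, 28]}  # -> config = {'y': {'key': 3}, 'name': [26, 21, 28]}
value = config['y']['key'] + config['name'][0]  # -> value = 29

Answer: 29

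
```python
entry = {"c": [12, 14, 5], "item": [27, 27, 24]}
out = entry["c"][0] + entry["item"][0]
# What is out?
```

Trace (tracking out):
entry = {'c': [12, 14, 5], 'item': [27, 27, 24]}  # -> entry = {'c': [12, 14, 5], 'item': [27, 27, 24]}
out = entry['c'][0] + entry['item'][0]  # -> out = 39

Answer: 39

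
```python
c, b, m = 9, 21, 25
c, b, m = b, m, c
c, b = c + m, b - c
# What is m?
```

Answer: 9

Derivation:
Trace (tracking m):
c, b, m = (9, 21, 25)  # -> c = 9, b = 21, m = 25
c, b, m = (b, m, c)  # -> c = 21, b = 25, m = 9
c, b = (c + m, b - c)  # -> c = 30, b = 4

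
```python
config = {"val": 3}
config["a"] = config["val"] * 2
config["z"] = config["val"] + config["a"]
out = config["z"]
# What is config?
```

Trace (tracking config):
config = {'val': 3}  # -> config = {'val': 3}
config['a'] = config['val'] * 2  # -> config = {'val': 3, 'a': 6}
config['z'] = config['val'] + config['a']  # -> config = {'val': 3, 'a': 6, 'z': 9}
out = config['z']  # -> out = 9

Answer: {'val': 3, 'a': 6, 'z': 9}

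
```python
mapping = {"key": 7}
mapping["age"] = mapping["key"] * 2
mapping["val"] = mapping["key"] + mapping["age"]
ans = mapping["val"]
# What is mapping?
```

Answer: {'key': 7, 'age': 14, 'val': 21}

Derivation:
Trace (tracking mapping):
mapping = {'key': 7}  # -> mapping = {'key': 7}
mapping['age'] = mapping['key'] * 2  # -> mapping = {'key': 7, 'age': 14}
mapping['val'] = mapping['key'] + mapping['age']  # -> mapping = {'key': 7, 'age': 14, 'val': 21}
ans = mapping['val']  # -> ans = 21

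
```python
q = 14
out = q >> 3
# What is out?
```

Trace (tracking out):
q = 14  # -> q = 14
out = q >> 3  # -> out = 1

Answer: 1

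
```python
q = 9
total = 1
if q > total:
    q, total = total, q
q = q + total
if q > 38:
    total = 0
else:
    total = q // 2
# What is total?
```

Trace (tracking total):
q = 9  # -> q = 9
total = 1  # -> total = 1
if q > total:  # condition is True
    q, total = (total, q)  # -> q = 1, total = 9
q = q + total  # -> q = 10
if q > 38:  # condition is False
else:
    total = q // 2  # -> total = 5

Answer: 5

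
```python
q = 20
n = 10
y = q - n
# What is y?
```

Answer: 10

Derivation:
Trace (tracking y):
q = 20  # -> q = 20
n = 10  # -> n = 10
y = q - n  # -> y = 10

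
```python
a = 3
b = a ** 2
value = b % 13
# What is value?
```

Trace (tracking value):
a = 3  # -> a = 3
b = a ** 2  # -> b = 9
value = b % 13  # -> value = 9

Answer: 9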